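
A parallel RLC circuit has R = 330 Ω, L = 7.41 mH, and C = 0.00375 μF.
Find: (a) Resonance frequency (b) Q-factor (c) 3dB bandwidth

Step 1 — Resonance: ω₀ = 1/√(LC) = 1/√(0.00741·3.75e-09) = 1.897e+05 rad/s.
Step 2 — f₀ = ω₀/(2π) = 3.019e+04 Hz.
Step 3 — Parallel Q: Q = R/(ω₀L) = 330/(1.897e+05·0.00741) = 0.2348.
Step 4 — Bandwidth: Δω = ω₀/Q = 8.081e+05 rad/s; BW = Δω/(2π) = 1.286e+05 Hz.

(a) f₀ = 3.019e+04 Hz  (b) Q = 0.2348  (c) BW = 1.286e+05 Hz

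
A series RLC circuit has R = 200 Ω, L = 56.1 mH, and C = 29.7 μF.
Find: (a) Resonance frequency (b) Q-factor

Step 1 — Resonance condition Im(Z)=0 gives ω₀ = 1/√(LC).
Step 2 — ω₀ = 1/√(0.0561·2.97e-05) = 774.7 rad/s.
Step 3 — f₀ = ω₀/(2π) = 123.3 Hz.
Step 4 — Series Q: Q = ω₀L/R = 774.7·0.0561/200 = 0.2173.

(a) f₀ = 123.3 Hz  (b) Q = 0.2173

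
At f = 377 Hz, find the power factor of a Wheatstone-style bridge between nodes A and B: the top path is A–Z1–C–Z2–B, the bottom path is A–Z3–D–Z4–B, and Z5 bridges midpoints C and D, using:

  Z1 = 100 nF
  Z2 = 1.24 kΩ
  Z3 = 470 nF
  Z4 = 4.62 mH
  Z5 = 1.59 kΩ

Step 1 — Angular frequency: ω = 2π·f = 2π·377 = 2369 rad/s.
Step 2 — Component impedances:
  Z1: Z = 1/(jωC) = -j/(ω·C) = 0 - j4222 Ω
  Z2: Z = R = 1240 Ω
  Z3: Z = 1/(jωC) = -j/(ω·C) = 0 - j898.2 Ω
  Z4: Z = jωL = j·2369·0.00462 = 0 + j10.94 Ω
  Z5: Z = R = 1590 Ω
Step 3 — Bridge requires nodal analysis (the Z5 bridge couples midpoints C and D, so the two paths cannot be reduced to a simple series/parallel combination). Setting node B to ground and injecting 1 A at node A, the 3-node admittance system at A, C, D solves to V_A = Z_AB = 20.83 - j734.6 Ω = 734.9∠-88.4° Ω.
Step 4 — Power factor: PF = cos(φ) = Re(Z)/|Z| = 20.83/734.9 = 0.02834.
Step 5 — Type: Im(Z) = -734.6 ⇒ leading (phase φ = -88.4°).

PF = 0.02834 (leading, φ = -88.4°)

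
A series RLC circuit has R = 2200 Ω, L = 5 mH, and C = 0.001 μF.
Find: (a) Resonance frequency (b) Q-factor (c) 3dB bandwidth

Step 1 — Resonance condition Im(Z)=0 gives ω₀ = 1/√(LC).
Step 2 — ω₀ = 1/√(0.005·1e-09) = 4.472e+05 rad/s.
Step 3 — f₀ = ω₀/(2π) = 7.118e+04 Hz.
Step 4 — Series Q: Q = ω₀L/R = 4.472e+05·0.005/2200 = 1.016.
Step 5 — 3dB bandwidth: Δω = ω₀/Q = 4.4e+05 rad/s; BW = Δω/(2π) = 7.003e+04 Hz.

(a) f₀ = 7.118e+04 Hz  (b) Q = 1.016  (c) BW = 7.003e+04 Hz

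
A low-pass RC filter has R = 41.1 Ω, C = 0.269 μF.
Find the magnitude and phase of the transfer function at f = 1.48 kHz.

Step 1 — Angular frequency: ω = 2π·1480 = 9299 rad/s.
Step 2 — Transfer function: H(jω) = 1/(1 + jωRC).
Step 3 — Denominator: 1 + jωRC = 1 + j·9299·41.1·2.69e-07 = 1 + j0.1028.
Step 4 — H = 0.9895 - j0.1017.
Step 5 — Magnitude: |H| = 0.9948 (-0.0 dB); phase: φ = -5.9°.

|H| = 0.9948 (-0.0 dB), φ = -5.9°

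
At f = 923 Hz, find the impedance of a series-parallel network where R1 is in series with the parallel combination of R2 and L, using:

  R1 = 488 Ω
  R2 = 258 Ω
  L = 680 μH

Step 1 — Angular frequency: ω = 2π·f = 2π·923 = 5799 rad/s.
Step 2 — Component impedances:
  R1: Z = R = 488 Ω
  R2: Z = R = 258 Ω
  L: Z = jωL = j·5799·0.00068 = 0 + j3.944 Ω
Step 3 — Parallel branch: R2 || L = 1/(1/R2 + 1/L) = 0.06026 + j3.943 Ω.
Step 4 — Series with R1: Z_total = R1 + (R2 || L) = 488.1 + j3.943 Ω = 488.1∠0.5° Ω.

Z = 488.1 + j3.943 Ω = 488.1∠0.5° Ω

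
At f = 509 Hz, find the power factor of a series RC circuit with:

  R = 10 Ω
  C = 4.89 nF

Step 1 — Angular frequency: ω = 2π·f = 2π·509 = 3198 rad/s.
Step 2 — Component impedances:
  R: Z = R = 10 Ω
  C: Z = 1/(jωC) = -j/(ω·C) = 0 - j6.394e+04 Ω
Step 3 — Series combination: Z_total = R + C = 10 - j6.394e+04 Ω = 6.394e+04∠-90.0° Ω.
Step 4 — Power factor: PF = cos(φ) = Re(Z)/|Z| = 10/6.394e+04 = 0.0001564.
Step 5 — Type: Im(Z) = -6.394e+04 ⇒ leading (phase φ = -90.0°).

PF = 0.0001564 (leading, φ = -90.0°)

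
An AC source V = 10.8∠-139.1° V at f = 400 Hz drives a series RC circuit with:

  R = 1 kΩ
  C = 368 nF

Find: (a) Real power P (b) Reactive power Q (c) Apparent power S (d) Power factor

Step 1 — Angular frequency: ω = 2π·f = 2π·400 = 2513 rad/s.
Step 2 — Component impedances:
  R: Z = R = 1000 Ω
  C: Z = 1/(jωC) = -j/(ω·C) = 0 - j1081 Ω
Step 3 — Series combination: Z_total = R + C = 1000 - j1081 Ω = 1473∠-47.2° Ω.
Step 4 — Source phasor: V = 10.8∠-139.1° V = -8.163 - j7.071 V.
Step 5 — Current: I = V / Z = -0.0002387 - j0.007329 A = 0.007333∠-91.9° A.
Step 6 — Complex power: S = V·I* = 0.05378 - j0.05814 VA.
Step 7 — Real power: P = Re(S) = 0.05378 W.
Step 8 — Reactive power: Q = Im(S) = -0.05814 VAR.
Step 9 — Apparent power: |S| = 0.0792 VA.
Step 10 — Power factor: PF = P/|S| = 0.679 (leading).

(a) P = 0.05378 W  (b) Q = -0.05814 VAR  (c) S = 0.0792 VA  (d) PF = 0.679 (leading)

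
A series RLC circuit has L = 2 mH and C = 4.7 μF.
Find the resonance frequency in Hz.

Step 1 — Resonance condition Im(Z)=0 gives ω₀ = 1/√(LC).
Step 2 — ω₀ = 1/√(0.002·4.7e-06) = 1.031e+04 rad/s.
Step 3 — f₀ = ω₀/(2π) = 1642 Hz.

f₀ = 1642 Hz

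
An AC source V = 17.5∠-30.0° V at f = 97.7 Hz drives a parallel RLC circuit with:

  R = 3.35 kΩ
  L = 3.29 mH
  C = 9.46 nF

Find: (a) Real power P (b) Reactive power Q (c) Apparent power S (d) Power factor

Step 1 — Angular frequency: ω = 2π·f = 2π·97.7 = 613.9 rad/s.
Step 2 — Component impedances:
  R: Z = R = 3350 Ω
  L: Z = jωL = j·613.9·0.00329 = 0 + j2.02 Ω
  C: Z = 1/(jωC) = -j/(ω·C) = 0 - j1.722e+05 Ω
Step 3 — Parallel combination: 1/Z_total = 1/R + 1/L + 1/C; Z_total = 0.001218 + j2.02 Ω = 2.02∠90.0° Ω.
Step 4 — Source phasor: V = 17.5∠-30.0° V = 15.16 - j8.75 V.
Step 5 — Current: I = V / Z = -4.328 - j7.507 A = 8.665∠-120.0° A.
Step 6 — Complex power: S = V·I* = 0.09142 + j151.6 VA.
Step 7 — Real power: P = Re(S) = 0.09142 W.
Step 8 — Reactive power: Q = Im(S) = 151.6 VAR.
Step 9 — Apparent power: |S| = 151.6 VA.
Step 10 — Power factor: PF = P/|S| = 0.0006029 (lagging).

(a) P = 0.09142 W  (b) Q = 151.6 VAR  (c) S = 151.6 VA  (d) PF = 0.0006029 (lagging)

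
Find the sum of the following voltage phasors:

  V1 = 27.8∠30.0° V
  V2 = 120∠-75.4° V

Step 1 — Convert each phasor to rectangular form:
  V1 = 27.8·(cos(30.0°) + j·sin(30.0°)) = 24.08 + j13.9 V
  V2 = 120·(cos(-75.4°) + j·sin(-75.4°)) = 30.25 - j116.1 V
Step 2 — Sum components: V_total = 54.32 - j102.2 V.
Step 3 — Convert to polar: |V_total| = 115.8 V, ∠V_total = -62.0°.

V_total = 115.8∠-62.0° V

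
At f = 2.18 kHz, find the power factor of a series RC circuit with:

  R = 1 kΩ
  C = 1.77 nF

Step 1 — Angular frequency: ω = 2π·f = 2π·2180 = 1.37e+04 rad/s.
Step 2 — Component impedances:
  R: Z = R = 1000 Ω
  C: Z = 1/(jωC) = -j/(ω·C) = 0 - j4.125e+04 Ω
Step 3 — Series combination: Z_total = R + C = 1000 - j4.125e+04 Ω = 4.126e+04∠-88.6° Ω.
Step 4 — Power factor: PF = cos(φ) = Re(Z)/|Z| = 1000/4.126e+04 = 0.02424.
Step 5 — Type: Im(Z) = -4.125e+04 ⇒ leading (phase φ = -88.6°).

PF = 0.02424 (leading, φ = -88.6°)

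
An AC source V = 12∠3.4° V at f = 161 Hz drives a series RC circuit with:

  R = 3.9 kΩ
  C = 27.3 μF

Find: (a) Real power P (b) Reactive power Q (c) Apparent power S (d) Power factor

Step 1 — Angular frequency: ω = 2π·f = 2π·161 = 1012 rad/s.
Step 2 — Component impedances:
  R: Z = R = 3900 Ω
  C: Z = 1/(jωC) = -j/(ω·C) = 0 - j36.21 Ω
Step 3 — Series combination: Z_total = R + C = 3900 - j36.21 Ω = 3900∠-0.5° Ω.
Step 4 — Source phasor: V = 12∠3.4° V = 11.98 + j0.7117 V.
Step 5 — Current: I = V / Z = 0.00307 + j0.000211 A = 0.003077∠3.9° A.
Step 6 — Complex power: S = V·I* = 0.03692 - j0.0003428 VA.
Step 7 — Real power: P = Re(S) = 0.03692 W.
Step 8 — Reactive power: Q = Im(S) = -0.0003428 VAR.
Step 9 — Apparent power: |S| = 0.03692 VA.
Step 10 — Power factor: PF = P/|S| = 1 (leading).

(a) P = 0.03692 W  (b) Q = -0.0003428 VAR  (c) S = 0.03692 VA  (d) PF = 1 (leading)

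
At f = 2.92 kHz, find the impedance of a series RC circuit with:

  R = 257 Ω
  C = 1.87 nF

Step 1 — Angular frequency: ω = 2π·f = 2π·2920 = 1.835e+04 rad/s.
Step 2 — Component impedances:
  R: Z = R = 257 Ω
  C: Z = 1/(jωC) = -j/(ω·C) = 0 - j2.915e+04 Ω
Step 3 — Series combination: Z_total = R + C = 257 - j2.915e+04 Ω = 2.915e+04∠-89.5° Ω.

Z = 257 - j2.915e+04 Ω = 2.915e+04∠-89.5° Ω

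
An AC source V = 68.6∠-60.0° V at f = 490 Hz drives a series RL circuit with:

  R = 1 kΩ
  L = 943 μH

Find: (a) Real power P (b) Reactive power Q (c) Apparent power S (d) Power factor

Step 1 — Angular frequency: ω = 2π·f = 2π·490 = 3079 rad/s.
Step 2 — Component impedances:
  R: Z = R = 1000 Ω
  L: Z = jωL = j·3079·0.000943 = 0 + j2.903 Ω
Step 3 — Series combination: Z_total = R + L = 1000 + j2.903 Ω = 1000∠0.2° Ω.
Step 4 — Source phasor: V = 68.6∠-60.0° V = 34.3 - j59.41 V.
Step 5 — Current: I = V / Z = 0.03413 - j0.05951 A = 0.0686∠-60.2° A.
Step 6 — Complex power: S = V·I* = 4.706 + j0.01366 VA.
Step 7 — Real power: P = Re(S) = 4.706 W.
Step 8 — Reactive power: Q = Im(S) = 0.01366 VAR.
Step 9 — Apparent power: |S| = 4.706 VA.
Step 10 — Power factor: PF = P/|S| = 1 (lagging).

(a) P = 4.706 W  (b) Q = 0.01366 VAR  (c) S = 4.706 VA  (d) PF = 1 (lagging)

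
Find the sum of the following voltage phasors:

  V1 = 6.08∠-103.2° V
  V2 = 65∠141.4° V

Step 1 — Convert each phasor to rectangular form:
  V1 = 6.08·(cos(-103.2°) + j·sin(-103.2°)) = -1.388 - j5.919 V
  V2 = 65·(cos(141.4°) + j·sin(141.4°)) = -50.8 + j40.55 V
Step 2 — Sum components: V_total = -52.19 + j34.63 V.
Step 3 — Convert to polar: |V_total| = 62.63 V, ∠V_total = 146.4°.

V_total = 62.63∠146.4° V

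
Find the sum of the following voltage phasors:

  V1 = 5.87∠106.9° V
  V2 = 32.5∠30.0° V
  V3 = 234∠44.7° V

Step 1 — Convert each phasor to rectangular form:
  V1 = 5.87·(cos(106.9°) + j·sin(106.9°)) = -1.706 + j5.616 V
  V2 = 32.5·(cos(30.0°) + j·sin(30.0°)) = 28.15 + j16.25 V
  V3 = 234·(cos(44.7°) + j·sin(44.7°)) = 166.3 + j164.6 V
Step 2 — Sum components: V_total = 192.8 + j186.5 V.
Step 3 — Convert to polar: |V_total| = 268.2 V, ∠V_total = 44.0°.

V_total = 268.2∠44.0° V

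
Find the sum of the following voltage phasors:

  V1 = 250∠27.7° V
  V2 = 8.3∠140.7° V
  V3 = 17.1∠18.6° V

Step 1 — Convert each phasor to rectangular form:
  V1 = 250·(cos(27.7°) + j·sin(27.7°)) = 221.3 + j116.2 V
  V2 = 8.3·(cos(140.7°) + j·sin(140.7°)) = -6.423 + j5.257 V
  V3 = 17.1·(cos(18.6°) + j·sin(18.6°)) = 16.21 + j5.454 V
Step 2 — Sum components: V_total = 231.1 + j126.9 V.
Step 3 — Convert to polar: |V_total| = 263.7 V, ∠V_total = 28.8°.

V_total = 263.7∠28.8° V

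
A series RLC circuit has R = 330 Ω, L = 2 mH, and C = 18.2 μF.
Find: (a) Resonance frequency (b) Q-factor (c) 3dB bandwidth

Step 1 — Resonance: ω₀ = 1/√(LC) = 1/√(0.002·1.82e-05) = 5241 rad/s.
Step 2 — f₀ = ω₀/(2π) = 834.2 Hz.
Step 3 — Series Q: Q = ω₀L/R = 5241·0.002/330 = 0.03177.
Step 4 — Bandwidth: Δω = ω₀/Q = 1.65e+05 rad/s; BW = Δω/(2π) = 2.626e+04 Hz.

(a) f₀ = 834.2 Hz  (b) Q = 0.03177  (c) BW = 2.626e+04 Hz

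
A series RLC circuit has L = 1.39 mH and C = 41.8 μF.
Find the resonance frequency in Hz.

Step 1 — Resonance condition Im(Z)=0 gives ω₀ = 1/√(LC).
Step 2 — ω₀ = 1/√(0.00139·4.18e-05) = 4149 rad/s.
Step 3 — f₀ = ω₀/(2π) = 660.3 Hz.

f₀ = 660.3 Hz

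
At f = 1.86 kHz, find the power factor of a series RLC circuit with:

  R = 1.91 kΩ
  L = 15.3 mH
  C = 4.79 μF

Step 1 — Angular frequency: ω = 2π·f = 2π·1860 = 1.169e+04 rad/s.
Step 2 — Component impedances:
  R: Z = R = 1910 Ω
  L: Z = jωL = j·1.169e+04·0.0153 = 0 + j178.8 Ω
  C: Z = 1/(jωC) = -j/(ω·C) = 0 - j17.86 Ω
Step 3 — Series combination: Z_total = R + L + C = 1910 + j160.9 Ω = 1917∠4.8° Ω.
Step 4 — Power factor: PF = cos(φ) = Re(Z)/|Z| = 1910/1916.8 = 0.9965.
Step 5 — Type: Im(Z) = 160.9 ⇒ lagging (phase φ = 4.8°).

PF = 0.9965 (lagging, φ = 4.8°)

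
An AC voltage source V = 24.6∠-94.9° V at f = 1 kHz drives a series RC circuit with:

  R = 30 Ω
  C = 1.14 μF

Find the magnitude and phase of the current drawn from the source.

Step 1 — Angular frequency: ω = 2π·f = 2π·1000 = 6283 rad/s.
Step 2 — Component impedances:
  R: Z = R = 30 Ω
  C: Z = 1/(jωC) = -j/(ω·C) = 0 - j139.6 Ω
Step 3 — Series combination: Z_total = R + C = 30 - j139.6 Ω = 142.8∠-77.9° Ω.
Step 4 — Source phasor: V = 24.6∠-94.9° V = -2.101 - j24.51 V.
Step 5 — Ohm's law: I = V / Z_total = (-2.101 - j24.51) / (30 - j139.6) = 0.1647 - j0.05045 A.
Step 6 — Convert to polar: |I| = 0.1723 A, ∠I = -17.0°.

I = 0.1723∠-17.0° A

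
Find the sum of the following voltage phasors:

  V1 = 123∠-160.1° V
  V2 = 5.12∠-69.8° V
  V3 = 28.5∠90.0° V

Step 1 — Convert each phasor to rectangular form:
  V1 = 123·(cos(-160.1°) + j·sin(-160.1°)) = -115.7 - j41.87 V
  V2 = 5.12·(cos(-69.8°) + j·sin(-69.8°)) = 1.768 - j4.805 V
  V3 = 28.5·(cos(90.0°) + j·sin(90.0°)) = 0 + j28.5 V
Step 2 — Sum components: V_total = -113.9 - j18.17 V.
Step 3 — Convert to polar: |V_total| = 115.3 V, ∠V_total = -170.9°.

V_total = 115.3∠-170.9° V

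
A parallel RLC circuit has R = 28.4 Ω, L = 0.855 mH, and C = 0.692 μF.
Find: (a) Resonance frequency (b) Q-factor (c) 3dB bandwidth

Step 1 — Resonance: ω₀ = 1/√(LC) = 1/√(0.000855·6.92e-07) = 4.111e+04 rad/s.
Step 2 — f₀ = ω₀/(2π) = 6543 Hz.
Step 3 — Parallel Q: Q = R/(ω₀L) = 28.4/(4.111e+04·0.000855) = 0.808.
Step 4 — Bandwidth: Δω = ω₀/Q = 5.088e+04 rad/s; BW = Δω/(2π) = 8098 Hz.

(a) f₀ = 6543 Hz  (b) Q = 0.808  (c) BW = 8098 Hz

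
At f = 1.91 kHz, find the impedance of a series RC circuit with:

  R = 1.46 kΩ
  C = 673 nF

Step 1 — Angular frequency: ω = 2π·f = 2π·1910 = 1.2e+04 rad/s.
Step 2 — Component impedances:
  R: Z = R = 1460 Ω
  C: Z = 1/(jωC) = -j/(ω·C) = 0 - j123.8 Ω
Step 3 — Series combination: Z_total = R + C = 1460 - j123.8 Ω = 1465∠-4.8° Ω.

Z = 1460 - j123.8 Ω = 1465∠-4.8° Ω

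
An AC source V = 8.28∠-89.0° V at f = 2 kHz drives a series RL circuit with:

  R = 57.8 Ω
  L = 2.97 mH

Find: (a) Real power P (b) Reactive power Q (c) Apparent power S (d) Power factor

Step 1 — Angular frequency: ω = 2π·f = 2π·2000 = 1.257e+04 rad/s.
Step 2 — Component impedances:
  R: Z = R = 57.8 Ω
  L: Z = jωL = j·1.257e+04·0.00297 = 0 + j37.32 Ω
Step 3 — Series combination: Z_total = R + L = 57.8 + j37.32 Ω = 68.8∠32.9° Ω.
Step 4 — Source phasor: V = 8.28∠-89.0° V = 0.1445 - j8.279 V.
Step 5 — Current: I = V / Z = -0.06351 - j0.1022 A = 0.1203∠-121.9° A.
Step 6 — Complex power: S = V·I* = 0.8371 + j0.5405 VA.
Step 7 — Real power: P = Re(S) = 0.8371 W.
Step 8 — Reactive power: Q = Im(S) = 0.5405 VAR.
Step 9 — Apparent power: |S| = 0.9965 VA.
Step 10 — Power factor: PF = P/|S| = 0.8401 (lagging).

(a) P = 0.8371 W  (b) Q = 0.5405 VAR  (c) S = 0.9965 VA  (d) PF = 0.8401 (lagging)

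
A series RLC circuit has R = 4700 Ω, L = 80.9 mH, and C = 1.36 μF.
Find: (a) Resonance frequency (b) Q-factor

Step 1 — Resonance condition Im(Z)=0 gives ω₀ = 1/√(LC).
Step 2 — ω₀ = 1/√(0.0809·1.36e-06) = 3015 rad/s.
Step 3 — f₀ = ω₀/(2π) = 479.8 Hz.
Step 4 — Series Q: Q = ω₀L/R = 3015·0.0809/4700 = 0.05189.

(a) f₀ = 479.8 Hz  (b) Q = 0.05189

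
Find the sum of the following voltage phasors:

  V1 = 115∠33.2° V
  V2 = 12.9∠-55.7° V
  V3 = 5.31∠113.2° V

Step 1 — Convert each phasor to rectangular form:
  V1 = 115·(cos(33.2°) + j·sin(33.2°)) = 96.23 + j62.97 V
  V2 = 12.9·(cos(-55.7°) + j·sin(-55.7°)) = 7.269 - j10.66 V
  V3 = 5.31·(cos(113.2°) + j·sin(113.2°)) = -2.092 + j4.881 V
Step 2 — Sum components: V_total = 101.4 + j57.19 V.
Step 3 — Convert to polar: |V_total| = 116.4 V, ∠V_total = 29.4°.

V_total = 116.4∠29.4° V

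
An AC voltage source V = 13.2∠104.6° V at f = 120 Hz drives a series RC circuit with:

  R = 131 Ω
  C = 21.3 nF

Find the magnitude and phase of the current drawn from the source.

Step 1 — Angular frequency: ω = 2π·f = 2π·120 = 754 rad/s.
Step 2 — Component impedances:
  R: Z = R = 131 Ω
  C: Z = 1/(jωC) = -j/(ω·C) = 0 - j6.227e+04 Ω
Step 3 — Series combination: Z_total = R + C = 131 - j6.227e+04 Ω = 6.227e+04∠-89.9° Ω.
Step 4 — Source phasor: V = 13.2∠104.6° V = -3.327 + j12.77 V.
Step 5 — Ohm's law: I = V / Z_total = (-3.327 + j12.77) / (131 - j6.227e+04) = -0.0002053 - j5.3e-05 A.
Step 6 — Convert to polar: |I| = 0.000212 A, ∠I = -165.5°.

I = 0.000212∠-165.5° A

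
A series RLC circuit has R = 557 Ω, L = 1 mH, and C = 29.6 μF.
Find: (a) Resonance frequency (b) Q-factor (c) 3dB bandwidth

Step 1 — Resonance: ω₀ = 1/√(LC) = 1/√(0.001·2.96e-05) = 5812 rad/s.
Step 2 — f₀ = ω₀/(2π) = 925.1 Hz.
Step 3 — Series Q: Q = ω₀L/R = 5812·0.001/557 = 0.01044.
Step 4 — Bandwidth: Δω = ω₀/Q = 5.57e+05 rad/s; BW = Δω/(2π) = 8.865e+04 Hz.

(a) f₀ = 925.1 Hz  (b) Q = 0.01044  (c) BW = 8.865e+04 Hz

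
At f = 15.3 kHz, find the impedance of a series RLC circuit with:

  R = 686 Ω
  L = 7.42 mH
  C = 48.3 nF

Step 1 — Angular frequency: ω = 2π·f = 2π·1.53e+04 = 9.613e+04 rad/s.
Step 2 — Component impedances:
  R: Z = R = 686 Ω
  L: Z = jωL = j·9.613e+04·0.00742 = 0 + j713.3 Ω
  C: Z = 1/(jωC) = -j/(ω·C) = 0 - j215.4 Ω
Step 3 — Series combination: Z_total = R + L + C = 686 + j497.9 Ω = 847.7∠36.0° Ω.

Z = 686 + j497.9 Ω = 847.7∠36.0° Ω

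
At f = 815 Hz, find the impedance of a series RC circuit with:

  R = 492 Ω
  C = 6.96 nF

Step 1 — Angular frequency: ω = 2π·f = 2π·815 = 5121 rad/s.
Step 2 — Component impedances:
  R: Z = R = 492 Ω
  C: Z = 1/(jωC) = -j/(ω·C) = 0 - j2.806e+04 Ω
Step 3 — Series combination: Z_total = R + C = 492 - j2.806e+04 Ω = 2.806e+04∠-89.0° Ω.

Z = 492 - j2.806e+04 Ω = 2.806e+04∠-89.0° Ω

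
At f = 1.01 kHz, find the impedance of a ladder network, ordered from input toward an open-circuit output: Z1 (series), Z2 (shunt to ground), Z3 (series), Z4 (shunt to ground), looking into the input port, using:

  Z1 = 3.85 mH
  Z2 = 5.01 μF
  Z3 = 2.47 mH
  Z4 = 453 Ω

Step 1 — Angular frequency: ω = 2π·f = 2π·1010 = 6346 rad/s.
Step 2 — Component impedances:
  Z1: Z = jωL = j·6346·0.00385 = 0 + j24.43 Ω
  Z2: Z = 1/(jωC) = -j/(ω·C) = 0 - j31.45 Ω
  Z3: Z = jωL = j·6346·0.00247 = 0 + j15.67 Ω
  Z4: Z = R = 453 Ω
Step 3 — Ladder network (open output): work backward from the far end, alternating series and parallel combinations. Z_in = 2.181 - j6.945 Ω = 7.279∠-72.6° Ω.

Z = 2.181 - j6.945 Ω = 7.279∠-72.6° Ω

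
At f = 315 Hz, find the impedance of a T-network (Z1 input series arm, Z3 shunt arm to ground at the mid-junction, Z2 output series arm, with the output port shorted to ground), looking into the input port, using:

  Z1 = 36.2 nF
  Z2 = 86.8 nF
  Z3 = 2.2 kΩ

Step 1 — Angular frequency: ω = 2π·f = 2π·315 = 1979 rad/s.
Step 2 — Component impedances:
  Z1: Z = 1/(jωC) = -j/(ω·C) = 0 - j1.396e+04 Ω
  Z2: Z = 1/(jωC) = -j/(ω·C) = 0 - j5821 Ω
  Z3: Z = R = 2200 Ω
Step 3 — With the output port shorted to ground, the output series arm Z2 runs from the junction to ground; the shunt arm Z3 also runs from the junction to ground. They appear in parallel: Z3 || Z2 = 1925 - j727.6 Ω.
Step 4 — Series with input arm Z1: Z_in = Z1 + (Z3 || Z2) = 1925 - j1.468e+04 Ω = 1.481e+04∠-82.5° Ω.

Z = 1925 - j1.468e+04 Ω = 1.481e+04∠-82.5° Ω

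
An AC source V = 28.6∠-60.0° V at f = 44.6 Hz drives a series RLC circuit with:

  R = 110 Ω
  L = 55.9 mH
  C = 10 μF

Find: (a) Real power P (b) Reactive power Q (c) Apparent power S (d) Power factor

Step 1 — Angular frequency: ω = 2π·f = 2π·44.6 = 280.2 rad/s.
Step 2 — Component impedances:
  R: Z = R = 110 Ω
  L: Z = jωL = j·280.2·0.0559 = 0 + j15.66 Ω
  C: Z = 1/(jωC) = -j/(ω·C) = 0 - j356.8 Ω
Step 3 — Series combination: Z_total = R + L + C = 110 - j341.2 Ω = 358.5∠-72.1° Ω.
Step 4 — Source phasor: V = 28.6∠-60.0° V = 14.3 - j24.77 V.
Step 5 — Current: I = V / Z = 0.078 + j0.01677 A = 0.07978∠12.1° A.
Step 6 — Complex power: S = V·I* = 0.7002 - j2.172 VA.
Step 7 — Real power: P = Re(S) = 0.7002 W.
Step 8 — Reactive power: Q = Im(S) = -2.172 VAR.
Step 9 — Apparent power: |S| = 2.282 VA.
Step 10 — Power factor: PF = P/|S| = 0.3069 (leading).

(a) P = 0.7002 W  (b) Q = -2.172 VAR  (c) S = 2.282 VA  (d) PF = 0.3069 (leading)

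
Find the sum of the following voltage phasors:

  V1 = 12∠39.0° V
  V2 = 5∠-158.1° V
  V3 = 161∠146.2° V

Step 1 — Convert each phasor to rectangular form:
  V1 = 12·(cos(39.0°) + j·sin(39.0°)) = 9.326 + j7.552 V
  V2 = 5·(cos(-158.1°) + j·sin(-158.1°)) = -4.639 - j1.865 V
  V3 = 161·(cos(146.2°) + j·sin(146.2°)) = -133.8 + j89.56 V
Step 2 — Sum components: V_total = -129.1 + j95.25 V.
Step 3 — Convert to polar: |V_total| = 160.4 V, ∠V_total = 143.6°.

V_total = 160.4∠143.6° V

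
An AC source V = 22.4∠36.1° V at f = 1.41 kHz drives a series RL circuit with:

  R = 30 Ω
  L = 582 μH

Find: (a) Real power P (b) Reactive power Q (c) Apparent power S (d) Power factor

Step 1 — Angular frequency: ω = 2π·f = 2π·1410 = 8859 rad/s.
Step 2 — Component impedances:
  R: Z = R = 30 Ω
  L: Z = jωL = j·8859·0.000582 = 0 + j5.156 Ω
Step 3 — Series combination: Z_total = R + L = 30 + j5.156 Ω = 30.44∠9.8° Ω.
Step 4 — Source phasor: V = 22.4∠36.1° V = 18.1 + j13.2 V.
Step 5 — Current: I = V / Z = 0.6594 + j0.3266 A = 0.7359∠26.3° A.
Step 6 — Complex power: S = V·I* = 16.25 + j2.792 VA.
Step 7 — Real power: P = Re(S) = 16.25 W.
Step 8 — Reactive power: Q = Im(S) = 2.792 VAR.
Step 9 — Apparent power: |S| = 16.48 VA.
Step 10 — Power factor: PF = P/|S| = 0.9855 (lagging).

(a) P = 16.25 W  (b) Q = 2.792 VAR  (c) S = 16.48 VA  (d) PF = 0.9855 (lagging)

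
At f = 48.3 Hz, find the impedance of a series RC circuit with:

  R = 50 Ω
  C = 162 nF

Step 1 — Angular frequency: ω = 2π·f = 2π·48.3 = 303.5 rad/s.
Step 2 — Component impedances:
  R: Z = R = 50 Ω
  C: Z = 1/(jωC) = -j/(ω·C) = 0 - j2.034e+04 Ω
Step 3 — Series combination: Z_total = R + C = 50 - j2.034e+04 Ω = 2.034e+04∠-89.9° Ω.

Z = 50 - j2.034e+04 Ω = 2.034e+04∠-89.9° Ω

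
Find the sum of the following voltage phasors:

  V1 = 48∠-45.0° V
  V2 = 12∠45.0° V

Step 1 — Convert each phasor to rectangular form:
  V1 = 48·(cos(-45.0°) + j·sin(-45.0°)) = 33.94 - j33.94 V
  V2 = 12·(cos(45.0°) + j·sin(45.0°)) = 8.485 + j8.485 V
Step 2 — Sum components: V_total = 42.43 - j25.46 V.
Step 3 — Convert to polar: |V_total| = 49.48 V, ∠V_total = -31.0°.

V_total = 49.48∠-31.0° V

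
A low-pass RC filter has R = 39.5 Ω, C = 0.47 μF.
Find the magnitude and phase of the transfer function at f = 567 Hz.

Step 1 — Angular frequency: ω = 2π·567 = 3563 rad/s.
Step 2 — Transfer function: H(jω) = 1/(1 + jωRC).
Step 3 — Denominator: 1 + jωRC = 1 + j·3563·39.5·4.7e-07 = 1 + j0.06614.
Step 4 — H = 0.9956 - j0.06585.
Step 5 — Magnitude: |H| = 0.9978 (-0.0 dB); phase: φ = -3.8°.

|H| = 0.9978 (-0.0 dB), φ = -3.8°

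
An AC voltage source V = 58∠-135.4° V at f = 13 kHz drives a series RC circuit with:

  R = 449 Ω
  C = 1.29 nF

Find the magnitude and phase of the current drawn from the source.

Step 1 — Angular frequency: ω = 2π·f = 2π·1.3e+04 = 8.168e+04 rad/s.
Step 2 — Component impedances:
  R: Z = R = 449 Ω
  C: Z = 1/(jωC) = -j/(ω·C) = 0 - j9490 Ω
Step 3 — Series combination: Z_total = R + C = 449 - j9490 Ω = 9501∠-87.3° Ω.
Step 4 — Source phasor: V = 58∠-135.4° V = -41.3 - j40.72 V.
Step 5 — Ohm's law: I = V / Z_total = (-41.3 - j40.72) / (449 - j9490) = 0.004076 - j0.004544 A.
Step 6 — Convert to polar: |I| = 0.006105 A, ∠I = -48.1°.

I = 0.006105∠-48.1° A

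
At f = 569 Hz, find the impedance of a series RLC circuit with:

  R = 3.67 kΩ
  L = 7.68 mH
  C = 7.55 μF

Step 1 — Angular frequency: ω = 2π·f = 2π·569 = 3575 rad/s.
Step 2 — Component impedances:
  R: Z = R = 3670 Ω
  L: Z = jωL = j·3575·0.00768 = 0 + j27.46 Ω
  C: Z = 1/(jωC) = -j/(ω·C) = 0 - j37.05 Ω
Step 3 — Series combination: Z_total = R + L + C = 3670 - j9.591 Ω = 3670∠-0.1° Ω.

Z = 3670 - j9.591 Ω = 3670∠-0.1° Ω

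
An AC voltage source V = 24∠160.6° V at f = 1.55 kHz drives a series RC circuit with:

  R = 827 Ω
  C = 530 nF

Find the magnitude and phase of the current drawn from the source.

Step 1 — Angular frequency: ω = 2π·f = 2π·1550 = 9739 rad/s.
Step 2 — Component impedances:
  R: Z = R = 827 Ω
  C: Z = 1/(jωC) = -j/(ω·C) = 0 - j193.7 Ω
Step 3 — Series combination: Z_total = R + C = 827 - j193.7 Ω = 849.4∠-13.2° Ω.
Step 4 — Source phasor: V = 24∠160.6° V = -22.64 + j7.972 V.
Step 5 — Ohm's law: I = V / Z_total = (-22.64 + j7.972) / (827 - j193.7) = -0.02809 + j0.003059 A.
Step 6 — Convert to polar: |I| = 0.02826 A, ∠I = 173.8°.

I = 0.02826∠173.8° A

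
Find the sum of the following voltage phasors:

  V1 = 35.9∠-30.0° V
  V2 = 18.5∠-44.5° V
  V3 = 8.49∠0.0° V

Step 1 — Convert each phasor to rectangular form:
  V1 = 35.9·(cos(-30.0°) + j·sin(-30.0°)) = 31.09 - j17.95 V
  V2 = 18.5·(cos(-44.5°) + j·sin(-44.5°)) = 13.2 - j12.97 V
  V3 = 8.49·(cos(0.0°) + j·sin(0.0°)) = 8.49 V
Step 2 — Sum components: V_total = 52.78 - j30.92 V.
Step 3 — Convert to polar: |V_total| = 61.16 V, ∠V_total = -30.4°.

V_total = 61.16∠-30.4° V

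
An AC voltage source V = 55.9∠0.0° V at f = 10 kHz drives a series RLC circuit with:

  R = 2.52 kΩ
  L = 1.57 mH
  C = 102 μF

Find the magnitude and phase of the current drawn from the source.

Step 1 — Angular frequency: ω = 2π·f = 2π·1e+04 = 6.283e+04 rad/s.
Step 2 — Component impedances:
  R: Z = R = 2520 Ω
  L: Z = jωL = j·6.283e+04·0.00157 = 0 + j98.65 Ω
  C: Z = 1/(jωC) = -j/(ω·C) = 0 - j0.156 Ω
Step 3 — Series combination: Z_total = R + L + C = 2520 + j98.49 Ω = 2522∠2.2° Ω.
Step 4 — Source phasor: V = 55.9∠0.0° V = 55.9 V.
Step 5 — Ohm's law: I = V / Z_total = (55.9) / (2520 + j98.49) = 0.02215 - j0.0008656 A.
Step 6 — Convert to polar: |I| = 0.02217 A, ∠I = -2.2°.

I = 0.02217∠-2.2° A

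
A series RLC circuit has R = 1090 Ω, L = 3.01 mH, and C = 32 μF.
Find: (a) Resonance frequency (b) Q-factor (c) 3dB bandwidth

Step 1 — Resonance: ω₀ = 1/√(LC) = 1/√(0.00301·3.2e-05) = 3222 rad/s.
Step 2 — f₀ = ω₀/(2π) = 512.8 Hz.
Step 3 — Series Q: Q = ω₀L/R = 3222·0.00301/1090 = 0.008898.
Step 4 — Bandwidth: Δω = ω₀/Q = 3.621e+05 rad/s; BW = Δω/(2π) = 5.763e+04 Hz.

(a) f₀ = 512.8 Hz  (b) Q = 0.008898  (c) BW = 5.763e+04 Hz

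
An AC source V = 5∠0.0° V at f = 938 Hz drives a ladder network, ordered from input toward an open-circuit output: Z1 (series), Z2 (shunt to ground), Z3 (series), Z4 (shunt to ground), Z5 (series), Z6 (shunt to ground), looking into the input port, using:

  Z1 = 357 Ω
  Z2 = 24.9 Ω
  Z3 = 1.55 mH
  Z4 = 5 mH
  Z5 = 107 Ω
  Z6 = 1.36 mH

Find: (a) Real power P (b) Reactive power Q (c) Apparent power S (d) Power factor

Step 1 — Angular frequency: ω = 2π·f = 2π·938 = 5894 rad/s.
Step 2 — Component impedances:
  Z1: Z = R = 357 Ω
  Z2: Z = R = 24.9 Ω
  Z3: Z = jωL = j·5894·0.00155 = 0 + j9.135 Ω
  Z4: Z = jωL = j·5894·0.005 = 0 + j29.47 Ω
  Z5: Z = R = 107 Ω
  Z6: Z = jωL = j·5894·0.00136 = 0 + j8.015 Ω
Step 3 — Ladder network (open output): work backward from the far end, alternating series and parallel combinations. Z_in = 373.4 + j9.585 Ω = 373.5∠1.5° Ω.
Step 4 — Source phasor: V = 5∠0.0° V = 5 V.
Step 5 — Current: I = V / Z = 0.01338 - j0.0003436 A = 0.01339∠-1.5° A.
Step 6 — Complex power: S = V·I* = 0.06691 + j0.001718 VA.
Step 7 — Real power: P = Re(S) = 0.06691 W.
Step 8 — Reactive power: Q = Im(S) = 0.001718 VAR.
Step 9 — Apparent power: |S| = 0.06694 VA.
Step 10 — Power factor: PF = P/|S| = 0.9997 (lagging).

(a) P = 0.06691 W  (b) Q = 0.001718 VAR  (c) S = 0.06694 VA  (d) PF = 0.9997 (lagging)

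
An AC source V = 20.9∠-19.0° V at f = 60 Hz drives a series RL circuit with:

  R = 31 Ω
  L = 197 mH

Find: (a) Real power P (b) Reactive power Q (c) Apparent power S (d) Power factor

Step 1 — Angular frequency: ω = 2π·f = 2π·60 = 377 rad/s.
Step 2 — Component impedances:
  R: Z = R = 31 Ω
  L: Z = jωL = j·377·0.197 = 0 + j74.27 Ω
Step 3 — Series combination: Z_total = R + L = 31 + j74.27 Ω = 80.48∠67.3° Ω.
Step 4 — Source phasor: V = 20.9∠-19.0° V = 19.76 - j6.804 V.
Step 5 — Current: I = V / Z = 0.01656 - j0.2592 A = 0.2597∠-86.3° A.
Step 6 — Complex power: S = V·I* = 2.091 + j5.009 VA.
Step 7 — Real power: P = Re(S) = 2.091 W.
Step 8 — Reactive power: Q = Im(S) = 5.009 VAR.
Step 9 — Apparent power: |S| = 5.428 VA.
Step 10 — Power factor: PF = P/|S| = 0.3852 (lagging).

(a) P = 2.091 W  (b) Q = 5.009 VAR  (c) S = 5.428 VA  (d) PF = 0.3852 (lagging)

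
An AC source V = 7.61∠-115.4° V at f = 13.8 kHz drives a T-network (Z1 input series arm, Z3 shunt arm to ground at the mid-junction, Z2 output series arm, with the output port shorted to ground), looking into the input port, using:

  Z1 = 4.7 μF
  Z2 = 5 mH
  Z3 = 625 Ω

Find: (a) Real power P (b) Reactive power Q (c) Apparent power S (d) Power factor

Step 1 — Angular frequency: ω = 2π·f = 2π·1.38e+04 = 8.671e+04 rad/s.
Step 2 — Component impedances:
  Z1: Z = 1/(jωC) = -j/(ω·C) = 0 - j2.454 Ω
  Z2: Z = jωL = j·8.671e+04·0.005 = 0 + j433.5 Ω
  Z3: Z = R = 625 Ω
Step 3 — With the output port shorted to ground, the output series arm Z2 runs from the junction to ground; the shunt arm Z3 also runs from the junction to ground. They appear in parallel: Z3 || Z2 = 203 + j292.7 Ω.
Step 4 — Series with input arm Z1: Z_in = Z1 + (Z3 || Z2) = 203 + j290.2 Ω = 354.2∠55.0° Ω.
Step 5 — Source phasor: V = 7.61∠-115.4° V = -3.264 - j6.874 V.
Step 6 — Current: I = V / Z = -0.02118 - j0.003573 A = 0.02148∠-170.4° A.
Step 7 — Complex power: S = V·I* = 0.09372 + j0.134 VA.
Step 8 — Real power: P = Re(S) = 0.09372 W.
Step 9 — Reactive power: Q = Im(S) = 0.134 VAR.
Step 10 — Apparent power: |S| = 0.1635 VA.
Step 11 — Power factor: PF = P/|S| = 0.5732 (lagging).

(a) P = 0.09372 W  (b) Q = 0.134 VAR  (c) S = 0.1635 VA  (d) PF = 0.5732 (lagging)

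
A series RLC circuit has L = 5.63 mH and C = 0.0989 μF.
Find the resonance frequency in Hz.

Step 1 — Resonance condition Im(Z)=0 gives ω₀ = 1/√(LC).
Step 2 — ω₀ = 1/√(0.00563·9.89e-08) = 4.238e+04 rad/s.
Step 3 — f₀ = ω₀/(2π) = 6745 Hz.

f₀ = 6745 Hz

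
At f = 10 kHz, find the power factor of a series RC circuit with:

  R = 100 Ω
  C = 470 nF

Step 1 — Angular frequency: ω = 2π·f = 2π·1e+04 = 6.283e+04 rad/s.
Step 2 — Component impedances:
  R: Z = R = 100 Ω
  C: Z = 1/(jωC) = -j/(ω·C) = 0 - j33.86 Ω
Step 3 — Series combination: Z_total = R + C = 100 - j33.86 Ω = 105.6∠-18.7° Ω.
Step 4 — Power factor: PF = cos(φ) = Re(Z)/|Z| = 100/105.578 = 0.9472.
Step 5 — Type: Im(Z) = -33.86 ⇒ leading (phase φ = -18.7°).

PF = 0.9472 (leading, φ = -18.7°)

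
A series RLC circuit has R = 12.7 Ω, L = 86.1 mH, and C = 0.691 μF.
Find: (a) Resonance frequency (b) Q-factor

Step 1 — Resonance condition Im(Z)=0 gives ω₀ = 1/√(LC).
Step 2 — ω₀ = 1/√(0.0861·6.91e-07) = 4100 rad/s.
Step 3 — f₀ = ω₀/(2π) = 652.5 Hz.
Step 4 — Series Q: Q = ω₀L/R = 4100·0.0861/12.7 = 27.79.

(a) f₀ = 652.5 Hz  (b) Q = 27.79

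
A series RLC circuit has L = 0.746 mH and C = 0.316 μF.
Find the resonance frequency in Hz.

Step 1 — Resonance condition Im(Z)=0 gives ω₀ = 1/√(LC).
Step 2 — ω₀ = 1/√(0.000746·3.16e-07) = 6.513e+04 rad/s.
Step 3 — f₀ = ω₀/(2π) = 1.037e+04 Hz.

f₀ = 1.037e+04 Hz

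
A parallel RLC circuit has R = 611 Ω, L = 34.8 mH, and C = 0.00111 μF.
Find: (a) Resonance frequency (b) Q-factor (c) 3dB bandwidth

Step 1 — Resonance: ω₀ = 1/√(LC) = 1/√(0.0348·1.11e-09) = 1.609e+05 rad/s.
Step 2 — f₀ = ω₀/(2π) = 2.561e+04 Hz.
Step 3 — Parallel Q: Q = R/(ω₀L) = 611/(1.609e+05·0.0348) = 0.1091.
Step 4 — Bandwidth: Δω = ω₀/Q = 1.474e+06 rad/s; BW = Δω/(2π) = 2.347e+05 Hz.

(a) f₀ = 2.561e+04 Hz  (b) Q = 0.1091  (c) BW = 2.347e+05 Hz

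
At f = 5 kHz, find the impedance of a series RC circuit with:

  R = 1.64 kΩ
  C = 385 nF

Step 1 — Angular frequency: ω = 2π·f = 2π·5000 = 3.142e+04 rad/s.
Step 2 — Component impedances:
  R: Z = R = 1640 Ω
  C: Z = 1/(jωC) = -j/(ω·C) = 0 - j82.68 Ω
Step 3 — Series combination: Z_total = R + C = 1640 - j82.68 Ω = 1642∠-2.9° Ω.

Z = 1640 - j82.68 Ω = 1642∠-2.9° Ω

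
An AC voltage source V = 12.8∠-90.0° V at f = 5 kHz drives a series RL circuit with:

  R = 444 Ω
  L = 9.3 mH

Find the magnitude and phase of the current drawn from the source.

Step 1 — Angular frequency: ω = 2π·f = 2π·5000 = 3.142e+04 rad/s.
Step 2 — Component impedances:
  R: Z = R = 444 Ω
  L: Z = jωL = j·3.142e+04·0.0093 = 0 + j292.2 Ω
Step 3 — Series combination: Z_total = R + L = 444 + j292.2 Ω = 531.5∠33.3° Ω.
Step 4 — Source phasor: V = 12.8∠-90.0° V = 0 - j12.8 V.
Step 5 — Ohm's law: I = V / Z_total = (0 - j12.8) / (444 + j292.2) = -0.01324 - j0.02012 A.
Step 6 — Convert to polar: |I| = 0.02408 A, ∠I = -123.3°.

I = 0.02408∠-123.3° A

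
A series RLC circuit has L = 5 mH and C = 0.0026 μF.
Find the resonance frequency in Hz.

Step 1 — Resonance condition Im(Z)=0 gives ω₀ = 1/√(LC).
Step 2 — ω₀ = 1/√(0.005·2.6e-09) = 2.774e+05 rad/s.
Step 3 — f₀ = ω₀/(2π) = 4.414e+04 Hz.

f₀ = 4.414e+04 Hz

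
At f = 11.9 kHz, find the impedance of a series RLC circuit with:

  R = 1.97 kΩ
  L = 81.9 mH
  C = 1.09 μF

Step 1 — Angular frequency: ω = 2π·f = 2π·1.19e+04 = 7.477e+04 rad/s.
Step 2 — Component impedances:
  R: Z = R = 1970 Ω
  L: Z = jωL = j·7.477e+04·0.0819 = 0 + j6124 Ω
  C: Z = 1/(jωC) = -j/(ω·C) = 0 - j12.27 Ω
Step 3 — Series combination: Z_total = R + L + C = 1970 + j6111 Ω = 6421∠72.1° Ω.

Z = 1970 + j6111 Ω = 6421∠72.1° Ω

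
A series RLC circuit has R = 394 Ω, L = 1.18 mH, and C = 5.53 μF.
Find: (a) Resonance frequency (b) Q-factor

Step 1 — Resonance condition Im(Z)=0 gives ω₀ = 1/√(LC).
Step 2 — ω₀ = 1/√(0.00118·5.53e-06) = 1.238e+04 rad/s.
Step 3 — f₀ = ω₀/(2π) = 1970 Hz.
Step 4 — Series Q: Q = ω₀L/R = 1.238e+04·0.00118/394 = 0.03708.

(a) f₀ = 1970 Hz  (b) Q = 0.03708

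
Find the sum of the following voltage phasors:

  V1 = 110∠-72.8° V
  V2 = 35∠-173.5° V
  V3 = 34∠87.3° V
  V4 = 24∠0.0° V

Step 1 — Convert each phasor to rectangular form:
  V1 = 110·(cos(-72.8°) + j·sin(-72.8°)) = 32.53 - j105.1 V
  V2 = 35·(cos(-173.5°) + j·sin(-173.5°)) = -34.78 - j3.962 V
  V3 = 34·(cos(87.3°) + j·sin(87.3°)) = 1.602 + j33.96 V
  V4 = 24·(cos(0.0°) + j·sin(0.0°)) = 24 V
Step 2 — Sum components: V_total = 23.35 - j75.08 V.
Step 3 — Convert to polar: |V_total| = 78.63 V, ∠V_total = -72.7°.

V_total = 78.63∠-72.7° V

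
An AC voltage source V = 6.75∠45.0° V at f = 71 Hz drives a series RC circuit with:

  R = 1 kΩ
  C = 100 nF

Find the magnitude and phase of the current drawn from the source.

Step 1 — Angular frequency: ω = 2π·f = 2π·71 = 446.1 rad/s.
Step 2 — Component impedances:
  R: Z = R = 1000 Ω
  C: Z = 1/(jωC) = -j/(ω·C) = 0 - j2.242e+04 Ω
Step 3 — Series combination: Z_total = R + C = 1000 - j2.242e+04 Ω = 2.244e+04∠-87.4° Ω.
Step 4 — Source phasor: V = 6.75∠45.0° V = 4.773 + j4.773 V.
Step 5 — Ohm's law: I = V / Z_total = (4.773 + j4.773) / (1000 - j2.242e+04) = -0.000203 + j0.000222 A.
Step 6 — Convert to polar: |I| = 0.0003008 A, ∠I = 132.4°.

I = 0.0003008∠132.4° A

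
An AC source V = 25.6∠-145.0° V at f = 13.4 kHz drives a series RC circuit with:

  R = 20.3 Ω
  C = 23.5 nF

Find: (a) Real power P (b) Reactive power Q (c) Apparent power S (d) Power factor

Step 1 — Angular frequency: ω = 2π·f = 2π·1.34e+04 = 8.419e+04 rad/s.
Step 2 — Component impedances:
  R: Z = R = 20.3 Ω
  C: Z = 1/(jωC) = -j/(ω·C) = 0 - j505.4 Ω
Step 3 — Series combination: Z_total = R + C = 20.3 - j505.4 Ω = 505.8∠-87.7° Ω.
Step 4 — Source phasor: V = 25.6∠-145.0° V = -20.97 - j14.68 V.
Step 5 — Current: I = V / Z = 0.02734 - j0.04259 A = 0.05061∠-57.3° A.
Step 6 — Complex power: S = V·I* = 0.052 - j1.295 VA.
Step 7 — Real power: P = Re(S) = 0.052 W.
Step 8 — Reactive power: Q = Im(S) = -1.295 VAR.
Step 9 — Apparent power: |S| = 1.296 VA.
Step 10 — Power factor: PF = P/|S| = 0.04013 (leading).

(a) P = 0.052 W  (b) Q = -1.295 VAR  (c) S = 1.296 VA  (d) PF = 0.04013 (leading)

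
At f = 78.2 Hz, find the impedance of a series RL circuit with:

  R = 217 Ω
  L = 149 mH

Step 1 — Angular frequency: ω = 2π·f = 2π·78.2 = 491.3 rad/s.
Step 2 — Component impedances:
  R: Z = R = 217 Ω
  L: Z = jωL = j·491.3·0.149 = 0 + j73.21 Ω
Step 3 — Series combination: Z_total = R + L = 217 + j73.21 Ω = 229∠18.6° Ω.

Z = 217 + j73.21 Ω = 229∠18.6° Ω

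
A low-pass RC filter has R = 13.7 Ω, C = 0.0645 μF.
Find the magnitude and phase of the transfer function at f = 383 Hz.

Step 1 — Angular frequency: ω = 2π·383 = 2406 rad/s.
Step 2 — Transfer function: H(jω) = 1/(1 + jωRC).
Step 3 — Denominator: 1 + jωRC = 1 + j·2406·13.7·6.45e-08 = 1 + j0.002126.
Step 4 — H = 1 - j0.002126.
Step 5 — Magnitude: |H| = 1 (-0.0 dB); phase: φ = -0.1°.

|H| = 1 (-0.0 dB), φ = -0.1°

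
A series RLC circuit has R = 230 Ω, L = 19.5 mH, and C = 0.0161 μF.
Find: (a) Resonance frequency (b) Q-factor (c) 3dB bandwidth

Step 1 — Resonance: ω₀ = 1/√(LC) = 1/√(0.0195·1.61e-08) = 5.644e+04 rad/s.
Step 2 — f₀ = ω₀/(2π) = 8982 Hz.
Step 3 — Series Q: Q = ω₀L/R = 5.644e+04·0.0195/230 = 4.785.
Step 4 — Bandwidth: Δω = ω₀/Q = 1.179e+04 rad/s; BW = Δω/(2π) = 1877 Hz.

(a) f₀ = 8982 Hz  (b) Q = 4.785  (c) BW = 1877 Hz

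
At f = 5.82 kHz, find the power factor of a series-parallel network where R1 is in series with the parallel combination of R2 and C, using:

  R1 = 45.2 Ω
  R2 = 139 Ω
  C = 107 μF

Step 1 — Angular frequency: ω = 2π·f = 2π·5820 = 3.657e+04 rad/s.
Step 2 — Component impedances:
  R1: Z = R = 45.2 Ω
  R2: Z = R = 139 Ω
  C: Z = 1/(jωC) = -j/(ω·C) = 0 - j0.2556 Ω
Step 3 — Parallel branch: R2 || C = 1/(1/R2 + 1/C) = 0.0004699 - j0.2556 Ω.
Step 4 — Series with R1: Z_total = R1 + (R2 || C) = 45.2 - j0.2556 Ω = 45.2∠-0.3° Ω.
Step 5 — Power factor: PF = cos(φ) = Re(Z)/|Z| = 45.2/45.2 = 1.
Step 6 — Type: Im(Z) = -0.2556 ⇒ leading (phase φ = -0.3°).

PF = 1 (leading, φ = -0.3°)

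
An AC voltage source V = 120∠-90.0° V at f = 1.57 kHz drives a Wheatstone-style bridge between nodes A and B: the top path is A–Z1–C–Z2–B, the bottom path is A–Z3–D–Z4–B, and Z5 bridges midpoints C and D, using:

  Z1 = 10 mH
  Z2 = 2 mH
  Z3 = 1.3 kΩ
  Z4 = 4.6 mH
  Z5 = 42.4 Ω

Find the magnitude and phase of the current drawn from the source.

Step 1 — Angular frequency: ω = 2π·f = 2π·1570 = 9865 rad/s.
Step 2 — Component impedances:
  Z1: Z = jωL = j·9865·0.01 = 0 + j98.65 Ω
  Z2: Z = jωL = j·9865·0.002 = 0 + j19.73 Ω
  Z3: Z = R = 1300 Ω
  Z4: Z = jωL = j·9865·0.0046 = 0 + j45.38 Ω
  Z5: Z = R = 42.4 Ω
Step 3 — Bridge requires nodal analysis (the Z5 bridge couples midpoints C and D, so the two paths cannot be reduced to a simple series/parallel combination). Setting node B to ground and injecting 1 A at node A, the 3-node admittance system at A, C, D solves to V_A = Z_AB = 10.7 + j112.1 Ω = 112.6∠84.5° Ω.
Step 4 — Source phasor: V = 120∠-90.0° V = 0 - j120 V.
Step 5 — Ohm's law: I = V / Z_total = (0 - j120) / (10.7 + j112.1) = -1.061 - j0.1013 A.
Step 6 — Convert to polar: |I| = 1.066 A, ∠I = -174.5°.

I = 1.066∠-174.5° A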